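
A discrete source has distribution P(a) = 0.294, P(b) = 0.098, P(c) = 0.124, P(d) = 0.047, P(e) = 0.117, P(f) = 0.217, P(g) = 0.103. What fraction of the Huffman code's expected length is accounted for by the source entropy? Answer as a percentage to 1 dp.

99.0%

Entropy H = −Σ p log₂ p ≈ 2.6067 bits.
Huffman merges: 47/1000+49/500→29/200; 103/1000+117/1000→11/50; 31/250+29/200→269/1000; 217/1000+11/50→437/1000; 269/1000+147/500→563/1000; 437/1000+563/1000→1. L = 1317/500 ≈ 2.6340.
Efficiency = H/L = 2.6067/2.6340 = 99.0%.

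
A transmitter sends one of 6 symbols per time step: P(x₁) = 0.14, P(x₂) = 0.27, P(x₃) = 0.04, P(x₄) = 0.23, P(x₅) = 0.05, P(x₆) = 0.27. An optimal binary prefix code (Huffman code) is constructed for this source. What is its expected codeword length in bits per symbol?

2.32 bits/symbol

Repeatedly combine the two least-probable nodes; the expected code length is the sum of the merged weights.
merge 1/25 + 1/20 → 9/100
merge 9/100 + 7/50 → 23/100
merge 23/100 + 23/100 → 23/50
merge 27/100 + 27/100 → 27/50
merge 23/50 + 27/50 → 1
L = 9/100 + 23/100 + 23/50 + 27/50 + 1 = 58/25 = 2.32 bits/symbol.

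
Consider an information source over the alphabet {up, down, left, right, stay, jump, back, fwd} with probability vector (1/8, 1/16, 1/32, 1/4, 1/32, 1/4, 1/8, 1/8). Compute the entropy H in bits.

2.6875 bits

Each probability is a power of 1/2, so log₂(1/p) is an integer.
H = Σ p·log₂(1/p) = 1/8·3 + 1/16·4 + 1/32·5 + 1/4·2 + 1/32·5 + 1/4·2 + 1/8·3 + 1/8·3 = 2.6875 bits.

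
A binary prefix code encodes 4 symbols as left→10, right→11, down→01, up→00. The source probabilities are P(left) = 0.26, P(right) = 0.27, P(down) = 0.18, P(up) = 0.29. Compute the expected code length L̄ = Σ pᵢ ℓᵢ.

2 bits/symbol

L̄ = Σ pᵢ·ℓᵢ = 0.26·2 + 0.27·2 + 0.18·2 + 0.29·2 = 2 bits/symbol.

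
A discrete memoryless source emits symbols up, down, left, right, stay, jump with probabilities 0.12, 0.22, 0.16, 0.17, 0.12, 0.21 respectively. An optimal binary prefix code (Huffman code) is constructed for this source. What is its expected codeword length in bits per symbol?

Repeatedly combine the two least-probable nodes; the expected code length is the sum of the merged weights.
merge 3/25 + 3/25 → 6/25
merge 4/25 + 17/100 → 33/100
merge 21/100 + 11/50 → 43/100
merge 6/25 + 33/100 → 57/100
merge 43/100 + 57/100 → 1
L = 6/25 + 33/100 + 43/100 + 57/100 + 1 = 257/100 = 2.57 bits/symbol.

2.57 bits/symbol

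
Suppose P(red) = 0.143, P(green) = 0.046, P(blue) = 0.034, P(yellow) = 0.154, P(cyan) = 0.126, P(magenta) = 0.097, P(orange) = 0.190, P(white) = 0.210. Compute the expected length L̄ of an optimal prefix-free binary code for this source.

Repeatedly combine the two least-probable nodes; the expected code length is the sum of the merged weights.
merge 17/500 + 23/500 → 2/25
merge 2/25 + 97/1000 → 177/1000
merge 63/500 + 143/1000 → 269/1000
merge 77/500 + 177/1000 → 331/1000
merge 19/100 + 21/100 → 2/5
merge 269/1000 + 331/1000 → 3/5
merge 2/5 + 3/5 → 1
L = 2/25 + 177/1000 + 269/1000 + 331/1000 + 2/5 + 3/5 + 1 = 2857/1000 = 2.857 bits/symbol.

2.857 bits/symbol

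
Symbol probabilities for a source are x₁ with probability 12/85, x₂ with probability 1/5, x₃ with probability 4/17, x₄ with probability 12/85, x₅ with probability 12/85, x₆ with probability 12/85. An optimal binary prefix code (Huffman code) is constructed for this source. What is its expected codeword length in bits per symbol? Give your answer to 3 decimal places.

Repeatedly combine the two least-probable nodes; the expected code length is the sum of the merged weights.
merge 12/85 + 12/85 → 24/85
merge 12/85 + 12/85 → 24/85
merge 1/5 + 4/17 → 37/85
merge 24/85 + 24/85 → 48/85
merge 37/85 + 48/85 → 1
L = 24/85 + 24/85 + 37/85 + 48/85 + 1 = 218/85 ≈ 2.565 bits/symbol.

2.565 bits/symbol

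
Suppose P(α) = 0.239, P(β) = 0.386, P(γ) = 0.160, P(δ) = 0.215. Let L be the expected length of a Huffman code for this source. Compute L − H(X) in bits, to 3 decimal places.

Entropy H = −Σ p log₂ p ≈ 1.9234 bits.
Huffman merges: 4/25+43/200→3/8; 239/1000+3/8→307/500; 193/500+307/500→1. L = 1989/1000 ≈ 1.9890.
L − H = 1.9890 − 1.9234 = 0.066 bits.

0.066 bits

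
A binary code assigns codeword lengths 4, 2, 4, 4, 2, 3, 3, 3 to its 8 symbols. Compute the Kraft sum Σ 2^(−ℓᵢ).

1.0625

With common denominator 2^4 = 16: Σ 2^(−ℓᵢ) = 1/16 + 4/16 + 1/16 + 1/16 + 4/16 + 2/16 + 2/16 + 2/16 = 17/16 = 1.0625.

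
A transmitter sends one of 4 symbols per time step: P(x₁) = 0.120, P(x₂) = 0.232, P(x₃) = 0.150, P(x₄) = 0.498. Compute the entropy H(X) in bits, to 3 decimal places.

H = −Σ pᵢ log₂ pᵢ.
−0.120·log₂(0.120) = 0.3671
−0.232·log₂(0.232) = 0.4890
−0.150·log₂(0.150) = 0.4105
−0.498·log₂(0.498) = 0.5009
Sum ≈ 1.7675 → 1.768 bits.

1.768 bits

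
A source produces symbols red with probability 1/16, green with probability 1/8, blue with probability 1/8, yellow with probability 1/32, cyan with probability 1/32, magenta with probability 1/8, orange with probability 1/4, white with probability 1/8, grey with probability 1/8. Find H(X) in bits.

2.9375 bits

Each probability is a power of 1/2, so log₂(1/p) is an integer.
H = Σ p·log₂(1/p) = 1/16·4 + 1/8·3 + 1/8·3 + 1/32·5 + 1/32·5 + 1/8·3 + 1/4·2 + 1/8·3 + 1/8·3 = 2.9375 bits.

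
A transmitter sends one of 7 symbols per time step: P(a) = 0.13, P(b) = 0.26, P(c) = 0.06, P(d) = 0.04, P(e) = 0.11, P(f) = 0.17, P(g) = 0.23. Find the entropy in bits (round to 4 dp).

H = −Σ pᵢ log₂ pᵢ.
−0.13·log₂(0.13) = 0.3826
−0.26·log₂(0.26) = 0.5053
−0.06·log₂(0.06) = 0.2435
−0.04·log₂(0.04) = 0.1858
−0.11·log₂(0.11) = 0.3503
−0.17·log₂(0.17) = 0.4346
−0.23·log₂(0.23) = 0.4877
Sum ≈ 2.5898 → 2.5898 bits.

2.5898 bits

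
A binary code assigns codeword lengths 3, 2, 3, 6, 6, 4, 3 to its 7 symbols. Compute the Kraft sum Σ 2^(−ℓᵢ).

With common denominator 2^6 = 64: Σ 2^(−ℓᵢ) = 8/64 + 16/64 + 8/64 + 1/64 + 1/64 + 4/64 + 8/64 = 46/64 = 0.71875.

0.71875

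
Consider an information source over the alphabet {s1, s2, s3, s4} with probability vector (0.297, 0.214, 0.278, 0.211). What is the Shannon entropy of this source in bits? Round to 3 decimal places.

1.983 bits

H = −Σ pᵢ log₂ pᵢ.
−0.297·log₂(0.297) = 0.5202
−0.214·log₂(0.214) = 0.4760
−0.278·log₂(0.278) = 0.5134
−0.211·log₂(0.211) = 0.4736
Sum ≈ 1.9832 → 1.983 bits.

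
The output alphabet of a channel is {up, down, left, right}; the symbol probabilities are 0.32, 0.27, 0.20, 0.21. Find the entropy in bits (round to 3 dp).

H = −Σ pᵢ log₂ pᵢ.
−0.32·log₂(0.32) = 0.5260
−0.27·log₂(0.27) = 0.5100
−0.20·log₂(0.20) = 0.4644
−0.21·log₂(0.21) = 0.4728
Sum ≈ 1.9733 → 1.973 bits.

1.973 bits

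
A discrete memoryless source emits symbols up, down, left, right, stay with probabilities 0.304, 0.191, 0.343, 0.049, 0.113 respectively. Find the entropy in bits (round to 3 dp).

H = −Σ pᵢ log₂ pᵢ.
−0.304·log₂(0.304) = 0.5222
−0.191·log₂(0.191) = 0.4562
−0.343·log₂(0.343) = 0.5295
−0.049·log₂(0.049) = 0.2132
−0.113·log₂(0.113) = 0.3555
Sum ≈ 2.0766 → 2.077 bits.

2.077 bits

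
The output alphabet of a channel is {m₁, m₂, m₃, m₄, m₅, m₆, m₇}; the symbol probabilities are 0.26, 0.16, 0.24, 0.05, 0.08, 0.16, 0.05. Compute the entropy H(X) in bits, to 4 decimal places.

2.5692 bits

H = −Σ pᵢ log₂ pᵢ.
−0.26·log₂(0.26) = 0.5053
−0.16·log₂(0.16) = 0.4230
−0.24·log₂(0.24) = 0.4941
−0.05·log₂(0.05) = 0.2161
−0.08·log₂(0.08) = 0.2915
−0.16·log₂(0.16) = 0.4230
−0.05·log₂(0.05) = 0.2161
Sum ≈ 2.5692 → 2.5692 bits.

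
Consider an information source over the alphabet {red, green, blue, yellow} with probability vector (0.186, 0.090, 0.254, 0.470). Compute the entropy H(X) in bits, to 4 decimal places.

H = −Σ pᵢ log₂ pᵢ.
−0.186·log₂(0.186) = 0.4514
−0.090·log₂(0.090) = 0.3127
−0.254·log₂(0.254) = 0.5022
−0.470·log₂(0.470) = 0.5120
Sum ≈ 1.7781 → 1.7781 bits.

1.7781 bits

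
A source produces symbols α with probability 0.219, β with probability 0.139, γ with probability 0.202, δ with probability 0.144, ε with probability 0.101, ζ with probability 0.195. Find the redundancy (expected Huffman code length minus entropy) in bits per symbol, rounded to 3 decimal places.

0.041 bits

Entropy H = −Σ p log₂ p ≈ 2.5382 bits.
Huffman merges: 101/1000+139/1000→6/25; 18/125+39/200→339/1000; 101/500+219/1000→421/1000; 6/25+339/1000→579/1000; 421/1000+579/1000→1. L = 2579/1000 ≈ 2.5790.
L − H = 2.5790 − 2.5382 = 0.041 bits.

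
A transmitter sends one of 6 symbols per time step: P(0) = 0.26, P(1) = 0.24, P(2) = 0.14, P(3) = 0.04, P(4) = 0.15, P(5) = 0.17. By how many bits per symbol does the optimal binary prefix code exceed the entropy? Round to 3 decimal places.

Entropy H = −Σ p log₂ p ≈ 2.4274 bits.
Huffman merges: 1/25+7/50→9/50; 3/20+17/100→8/25; 9/50+6/25→21/50; 13/50+8/25→29/50; 21/50+29/50→1. L = 5/2 ≈ 2.5000.
L − H = 2.5000 − 2.4274 = 0.073 bits.

0.073 bits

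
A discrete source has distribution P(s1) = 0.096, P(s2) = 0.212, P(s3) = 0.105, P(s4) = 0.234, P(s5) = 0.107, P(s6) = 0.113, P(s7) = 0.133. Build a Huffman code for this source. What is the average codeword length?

Repeatedly combine the two least-probable nodes; the expected code length is the sum of the merged weights.
merge 12/125 + 21/200 → 201/1000
merge 107/1000 + 113/1000 → 11/50
merge 133/1000 + 201/1000 → 167/500
merge 53/250 + 11/50 → 54/125
merge 117/500 + 167/500 → 71/125
merge 54/125 + 71/125 → 1
L = 201/1000 + 11/50 + 167/500 + 54/125 + 71/125 + 1 = 551/200 = 2.755 bits/symbol.

2.755 bits/symbol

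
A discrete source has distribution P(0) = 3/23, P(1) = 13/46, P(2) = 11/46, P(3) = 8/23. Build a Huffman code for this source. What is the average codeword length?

Repeatedly combine the two least-probable nodes; the expected code length is the sum of the merged weights.
merge 3/23 + 11/46 → 17/46
merge 13/46 + 8/23 → 29/46
merge 17/46 + 29/46 → 1
L = 17/46 + 29/46 + 1 = 2 bits/symbol.

2 bits/symbol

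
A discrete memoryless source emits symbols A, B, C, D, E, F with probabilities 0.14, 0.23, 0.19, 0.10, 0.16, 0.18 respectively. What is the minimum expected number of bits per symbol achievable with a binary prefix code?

2.58 bits/symbol

Repeatedly combine the two least-probable nodes; the expected code length is the sum of the merged weights.
merge 1/10 + 7/50 → 6/25
merge 4/25 + 9/50 → 17/50
merge 19/100 + 23/100 → 21/50
merge 6/25 + 17/50 → 29/50
merge 21/50 + 29/50 → 1
L = 6/25 + 17/50 + 21/50 + 29/50 + 1 = 129/50 = 2.58 bits/symbol.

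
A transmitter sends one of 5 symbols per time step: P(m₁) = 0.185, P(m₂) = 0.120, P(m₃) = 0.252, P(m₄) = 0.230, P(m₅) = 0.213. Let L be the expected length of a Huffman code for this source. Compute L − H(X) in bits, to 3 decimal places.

0.024 bits

Entropy H = −Σ p log₂ p ≈ 2.2814 bits.
Huffman merges: 3/25+37/200→61/200; 213/1000+23/100→443/1000; 63/250+61/200→557/1000; 443/1000+557/1000→1. L = 461/200 ≈ 2.3050.
L − H = 2.3050 − 2.2814 = 0.024 bits.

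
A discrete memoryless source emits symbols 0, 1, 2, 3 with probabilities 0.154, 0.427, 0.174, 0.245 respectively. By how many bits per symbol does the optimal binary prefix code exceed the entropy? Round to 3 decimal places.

0.025 bits

Entropy H = −Σ p log₂ p ≈ 1.8760 bits.
Huffman merges: 77/500+87/500→41/125; 49/200+41/125→573/1000; 427/1000+573/1000→1. L = 1901/1000 ≈ 1.9010.
L − H = 1.9010 − 1.8760 = 0.025 bits.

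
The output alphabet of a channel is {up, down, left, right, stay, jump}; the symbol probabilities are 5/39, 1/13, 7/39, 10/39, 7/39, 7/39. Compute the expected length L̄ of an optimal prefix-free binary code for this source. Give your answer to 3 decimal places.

Repeatedly combine the two least-probable nodes; the expected code length is the sum of the merged weights.
merge 1/13 + 5/39 → 8/39
merge 7/39 + 7/39 → 14/39
merge 7/39 + 8/39 → 5/13
merge 10/39 + 14/39 → 8/13
merge 5/13 + 8/13 → 1
L = 8/39 + 14/39 + 5/13 + 8/13 + 1 = 100/39 ≈ 2.564 bits/symbol.

2.564 bits/symbol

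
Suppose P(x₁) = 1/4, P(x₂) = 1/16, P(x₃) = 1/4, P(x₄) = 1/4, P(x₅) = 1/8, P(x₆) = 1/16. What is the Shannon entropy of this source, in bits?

2.375 bits

Each probability is a power of 1/2, so log₂(1/p) is an integer.
H = Σ p·log₂(1/p) = 1/4·2 + 1/16·4 + 1/4·2 + 1/4·2 + 1/8·3 + 1/16·4 = 2.375 bits.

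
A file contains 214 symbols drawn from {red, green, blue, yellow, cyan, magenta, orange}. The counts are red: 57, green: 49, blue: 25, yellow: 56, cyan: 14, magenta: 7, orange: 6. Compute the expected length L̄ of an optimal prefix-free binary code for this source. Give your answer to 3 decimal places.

2.430 bits/symbol

Probabilities are the counts divided by 214.
Repeatedly combine the two least-probable nodes; the expected code length is the sum of the merged weights.
merge 3/107 + 7/214 → 13/214
merge 13/214 + 7/107 → 27/214
merge 25/214 + 27/214 → 26/107
merge 49/214 + 26/107 → 101/214
merge 28/107 + 57/214 → 113/214
merge 101/214 + 113/214 → 1
L = 13/214 + 27/214 + 26/107 + 101/214 + 113/214 + 1 = 260/107 ≈ 2.430 bits/symbol.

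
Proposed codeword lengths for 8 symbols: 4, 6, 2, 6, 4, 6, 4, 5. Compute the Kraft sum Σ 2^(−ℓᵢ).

With common denominator 2^6 = 64: Σ 2^(−ℓᵢ) = 4/64 + 1/64 + 16/64 + 1/64 + 4/64 + 1/64 + 4/64 + 2/64 = 33/64 = 0.515625.

0.515625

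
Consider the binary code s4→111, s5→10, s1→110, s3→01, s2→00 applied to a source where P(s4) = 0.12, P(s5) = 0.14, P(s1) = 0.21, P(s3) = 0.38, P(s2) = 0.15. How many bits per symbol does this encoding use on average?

2.33 bits/symbol

L̄ = Σ pᵢ·ℓᵢ = 0.12·3 + 0.14·2 + 0.21·3 + 0.38·2 + 0.15·2 = 2.33 bits/symbol.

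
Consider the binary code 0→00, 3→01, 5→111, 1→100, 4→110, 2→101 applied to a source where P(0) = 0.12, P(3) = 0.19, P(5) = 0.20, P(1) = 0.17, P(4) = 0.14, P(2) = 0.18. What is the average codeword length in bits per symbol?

2.69 bits/symbol

L̄ = Σ pᵢ·ℓᵢ = 0.12·2 + 0.19·2 + 0.20·3 + 0.17·3 + 0.14·3 + 0.18·3 = 2.69 bits/symbol.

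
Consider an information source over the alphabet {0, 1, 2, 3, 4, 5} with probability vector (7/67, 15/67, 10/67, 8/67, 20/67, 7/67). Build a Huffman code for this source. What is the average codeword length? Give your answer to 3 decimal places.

Repeatedly combine the two least-probable nodes; the expected code length is the sum of the merged weights.
merge 7/67 + 7/67 → 14/67
merge 8/67 + 10/67 → 18/67
merge 14/67 + 15/67 → 29/67
merge 18/67 + 20/67 → 38/67
merge 29/67 + 38/67 → 1
L = 14/67 + 18/67 + 29/67 + 38/67 + 1 = 166/67 ≈ 2.478 bits/symbol.

2.478 bits/symbol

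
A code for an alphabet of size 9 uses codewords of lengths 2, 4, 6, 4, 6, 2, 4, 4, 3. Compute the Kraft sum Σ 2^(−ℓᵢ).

With common denominator 2^6 = 64: Σ 2^(−ℓᵢ) = 16/64 + 4/64 + 1/64 + 4/64 + 1/64 + 16/64 + 4/64 + 4/64 + 8/64 = 58/64 = 0.90625.

0.90625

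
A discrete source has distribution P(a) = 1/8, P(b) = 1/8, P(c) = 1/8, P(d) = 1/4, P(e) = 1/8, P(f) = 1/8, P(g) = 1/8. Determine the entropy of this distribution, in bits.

Each probability is a power of 1/2, so log₂(1/p) is an integer.
H = Σ p·log₂(1/p) = 1/8·3 + 1/8·3 + 1/8·3 + 1/4·2 + 1/8·3 + 1/8·3 + 1/8·3 = 2.75 bits.

2.75 bits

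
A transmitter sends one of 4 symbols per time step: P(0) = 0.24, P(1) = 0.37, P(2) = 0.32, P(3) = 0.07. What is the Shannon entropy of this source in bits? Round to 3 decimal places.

1.819 bits

H = −Σ pᵢ log₂ pᵢ.
−0.24·log₂(0.24) = 0.4941
−0.37·log₂(0.37) = 0.5307
−0.32·log₂(0.32) = 0.5260
−0.07·log₂(0.07) = 0.2686
Sum ≈ 1.8195 → 1.819 bits.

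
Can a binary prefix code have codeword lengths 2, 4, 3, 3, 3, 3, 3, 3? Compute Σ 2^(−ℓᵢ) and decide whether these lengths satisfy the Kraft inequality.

1.0625; no

With common denominator 2^4 = 16: Σ 2^(−ℓᵢ) = 4/16 + 1/16 + 2/16 + 2/16 + 2/16 + 2/16 + 2/16 + 2/16 = 17/16 = 1.0625.
Kraft's inequality requires Σ ≤ 1; here Σ = 1.0625 > 1, so no such prefix code exists.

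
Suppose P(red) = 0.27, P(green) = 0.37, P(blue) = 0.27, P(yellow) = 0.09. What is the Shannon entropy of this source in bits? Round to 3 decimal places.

1.863 bits

H = −Σ pᵢ log₂ pᵢ.
−0.27·log₂(0.27) = 0.5100
−0.37·log₂(0.37) = 0.5307
−0.27·log₂(0.27) = 0.5100
−0.09·log₂(0.09) = 0.3127
Sum ≈ 1.8634 → 1.863 bits.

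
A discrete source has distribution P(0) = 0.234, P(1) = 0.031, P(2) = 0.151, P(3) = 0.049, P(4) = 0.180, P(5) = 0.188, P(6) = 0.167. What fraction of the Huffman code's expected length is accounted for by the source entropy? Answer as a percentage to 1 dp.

97.8%

Entropy H = −Σ p log₂ p ≈ 2.6005 bits.
Huffman merges: 31/1000+49/1000→2/25; 2/25+151/1000→231/1000; 167/1000+9/50→347/1000; 47/250+231/1000→419/1000; 117/500+347/1000→581/1000; 419/1000+581/1000→1. L = 1329/500 ≈ 2.6580.
Efficiency = H/L = 2.6005/2.6580 = 97.8%.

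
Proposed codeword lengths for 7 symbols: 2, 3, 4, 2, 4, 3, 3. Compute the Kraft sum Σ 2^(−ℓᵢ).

1

With common denominator 2^4 = 16: Σ 2^(−ℓᵢ) = 4/16 + 2/16 + 1/16 + 4/16 + 1/16 + 2/16 + 2/16 = 16/16 = 1.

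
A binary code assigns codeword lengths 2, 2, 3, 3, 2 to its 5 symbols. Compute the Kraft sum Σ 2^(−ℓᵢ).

1

With common denominator 2^3 = 8: Σ 2^(−ℓᵢ) = 2/8 + 2/8 + 1/8 + 1/8 + 2/8 = 8/8 = 1.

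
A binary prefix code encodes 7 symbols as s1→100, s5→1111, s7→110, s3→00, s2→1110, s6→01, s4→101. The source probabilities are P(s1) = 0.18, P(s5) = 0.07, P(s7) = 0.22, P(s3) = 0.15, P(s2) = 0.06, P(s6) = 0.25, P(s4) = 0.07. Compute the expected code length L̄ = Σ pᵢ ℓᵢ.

L̄ = Σ pᵢ·ℓᵢ = 0.18·3 + 0.07·4 + 0.22·3 + 0.15·2 + 0.06·4 + 0.25·2 + 0.07·3 = 2.73 bits/symbol.

2.73 bits/symbol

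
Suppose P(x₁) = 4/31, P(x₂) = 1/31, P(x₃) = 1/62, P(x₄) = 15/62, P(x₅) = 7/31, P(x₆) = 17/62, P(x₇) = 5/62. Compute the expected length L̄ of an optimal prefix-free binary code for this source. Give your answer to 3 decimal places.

2.435 bits/symbol

Repeatedly combine the two least-probable nodes; the expected code length is the sum of the merged weights.
merge 1/62 + 1/31 → 3/62
merge 3/62 + 5/62 → 4/31
merge 4/31 + 4/31 → 8/31
merge 7/31 + 15/62 → 29/62
merge 8/31 + 17/62 → 33/62
merge 29/62 + 33/62 → 1
L = 3/62 + 4/31 + 8/31 + 29/62 + 33/62 + 1 = 151/62 ≈ 2.435 bits/symbol.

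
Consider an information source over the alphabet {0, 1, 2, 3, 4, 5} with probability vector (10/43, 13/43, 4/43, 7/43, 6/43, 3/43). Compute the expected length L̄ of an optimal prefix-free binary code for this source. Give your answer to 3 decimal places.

2.465 bits/symbol

Repeatedly combine the two least-probable nodes; the expected code length is the sum of the merged weights.
merge 3/43 + 4/43 → 7/43
merge 6/43 + 7/43 → 13/43
merge 7/43 + 10/43 → 17/43
merge 13/43 + 13/43 → 26/43
merge 17/43 + 26/43 → 1
L = 7/43 + 13/43 + 17/43 + 26/43 + 1 = 106/43 ≈ 2.465 bits/symbol.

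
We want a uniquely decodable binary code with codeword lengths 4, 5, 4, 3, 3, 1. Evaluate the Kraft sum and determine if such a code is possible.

With common denominator 2^5 = 32: Σ 2^(−ℓᵢ) = 2/32 + 1/32 + 2/32 + 4/32 + 4/32 + 16/32 = 29/32 = 0.90625.
Kraft's inequality requires Σ ≤ 1; here Σ = 0.90625 ≤ 1, so such a prefix code exists.

0.90625; yes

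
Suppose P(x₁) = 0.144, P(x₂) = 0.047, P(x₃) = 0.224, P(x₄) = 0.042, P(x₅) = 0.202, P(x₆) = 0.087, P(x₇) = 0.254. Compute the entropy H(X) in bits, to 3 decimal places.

2.560 bits

H = −Σ pᵢ log₂ pᵢ.
−0.144·log₂(0.144) = 0.4026
−0.047·log₂(0.047) = 0.2073
−0.224·log₂(0.224) = 0.4835
−0.042·log₂(0.042) = 0.1921
−0.202·log₂(0.202) = 0.4661
−0.087·log₂(0.087) = 0.3065
−0.254·log₂(0.254) = 0.5022
Sum ≈ 2.5603 → 2.560 bits.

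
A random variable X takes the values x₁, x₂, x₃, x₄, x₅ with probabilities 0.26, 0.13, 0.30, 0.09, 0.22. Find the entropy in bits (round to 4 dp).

2.2022 bits

H = −Σ pᵢ log₂ pᵢ.
−0.26·log₂(0.26) = 0.5053
−0.13·log₂(0.13) = 0.3826
−0.30·log₂(0.30) = 0.5211
−0.09·log₂(0.09) = 0.3127
−0.22·log₂(0.22) = 0.4806
Sum ≈ 2.2022 → 2.2022 bits.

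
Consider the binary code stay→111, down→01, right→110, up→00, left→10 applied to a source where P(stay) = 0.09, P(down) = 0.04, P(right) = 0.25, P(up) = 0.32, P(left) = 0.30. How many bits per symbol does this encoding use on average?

L̄ = Σ pᵢ·ℓᵢ = 0.09·3 + 0.04·2 + 0.25·3 + 0.32·2 + 0.30·2 = 2.34 bits/symbol.

2.34 bits/symbol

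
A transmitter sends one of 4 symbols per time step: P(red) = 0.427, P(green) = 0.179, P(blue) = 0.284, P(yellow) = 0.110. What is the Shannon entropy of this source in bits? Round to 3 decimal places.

1.835 bits

H = −Σ pᵢ log₂ pᵢ.
−0.427·log₂(0.427) = 0.5242
−0.179·log₂(0.179) = 0.4443
−0.284·log₂(0.284) = 0.5158
−0.110·log₂(0.110) = 0.3503
Sum ≈ 1.8345 → 1.835 bits.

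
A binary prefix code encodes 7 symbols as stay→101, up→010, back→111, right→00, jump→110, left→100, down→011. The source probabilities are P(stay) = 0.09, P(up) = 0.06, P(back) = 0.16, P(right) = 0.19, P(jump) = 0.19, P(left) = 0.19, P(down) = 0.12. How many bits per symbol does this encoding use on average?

L̄ = Σ pᵢ·ℓᵢ = 0.09·3 + 0.06·3 + 0.16·3 + 0.19·2 + 0.19·3 + 0.19·3 + 0.12·3 = 2.81 bits/symbol.

2.81 bits/symbol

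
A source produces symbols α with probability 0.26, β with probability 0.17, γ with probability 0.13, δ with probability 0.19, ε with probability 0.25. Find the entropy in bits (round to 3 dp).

2.278 bits

H = −Σ pᵢ log₂ pᵢ.
−0.26·log₂(0.26) = 0.5053
−0.17·log₂(0.17) = 0.4346
−0.13·log₂(0.13) = 0.3826
−0.19·log₂(0.19) = 0.4552
−0.25·log₂(0.25) = 0.5000
Sum ≈ 2.2777 → 2.278 bits.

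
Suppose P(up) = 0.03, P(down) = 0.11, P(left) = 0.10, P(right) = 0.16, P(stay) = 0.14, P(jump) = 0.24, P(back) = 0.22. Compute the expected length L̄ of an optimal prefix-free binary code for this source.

Repeatedly combine the two least-probable nodes; the expected code length is the sum of the merged weights.
merge 3/100 + 1/10 → 13/100
merge 11/100 + 13/100 → 6/25
merge 7/50 + 4/25 → 3/10
merge 11/50 + 6/25 → 23/50
merge 6/25 + 3/10 → 27/50
merge 23/50 + 27/50 → 1
L = 13/100 + 6/25 + 3/10 + 23/50 + 27/50 + 1 = 267/100 = 2.67 bits/symbol.

2.67 bits/symbol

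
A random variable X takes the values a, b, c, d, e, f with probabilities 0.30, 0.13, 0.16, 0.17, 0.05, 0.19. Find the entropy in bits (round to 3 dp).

H = −Σ pᵢ log₂ pᵢ.
−0.30·log₂(0.30) = 0.5211
−0.13·log₂(0.13) = 0.3826
−0.16·log₂(0.16) = 0.4230
−0.17·log₂(0.17) = 0.4346
−0.05·log₂(0.05) = 0.2161
−0.19·log₂(0.19) = 0.4552
Sum ≈ 2.4327 → 2.433 bits.

2.433 bits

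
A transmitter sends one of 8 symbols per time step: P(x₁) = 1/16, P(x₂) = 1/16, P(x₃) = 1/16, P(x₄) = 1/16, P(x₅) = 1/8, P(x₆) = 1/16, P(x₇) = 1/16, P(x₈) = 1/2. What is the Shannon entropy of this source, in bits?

Each probability is a power of 1/2, so log₂(1/p) is an integer.
H = Σ p·log₂(1/p) = 1/16·4 + 1/16·4 + 1/16·4 + 1/16·4 + 1/8·3 + 1/16·4 + 1/16·4 + 1/2·1 = 2.375 bits.

2.375 bits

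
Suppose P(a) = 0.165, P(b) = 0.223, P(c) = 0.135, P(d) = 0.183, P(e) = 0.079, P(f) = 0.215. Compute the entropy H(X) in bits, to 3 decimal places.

H = −Σ pᵢ log₂ pᵢ.
−0.165·log₂(0.165) = 0.4289
−0.223·log₂(0.223) = 0.4828
−0.135·log₂(0.135) = 0.3900
−0.183·log₂(0.183) = 0.4484
−0.079·log₂(0.079) = 0.2893
−0.215·log₂(0.215) = 0.4768
Sum ≈ 2.5161 → 2.516 bits.

2.516 bits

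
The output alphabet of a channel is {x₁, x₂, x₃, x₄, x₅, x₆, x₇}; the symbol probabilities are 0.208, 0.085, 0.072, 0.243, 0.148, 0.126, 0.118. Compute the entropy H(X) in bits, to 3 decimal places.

2.691 bits

H = −Σ pᵢ log₂ pᵢ.
−0.208·log₂(0.208) = 0.4712
−0.085·log₂(0.085) = 0.3023
−0.072·log₂(0.072) = 0.2733
−0.243·log₂(0.243) = 0.4960
−0.148·log₂(0.148) = 0.4079
−0.126·log₂(0.126) = 0.3766
−0.118·log₂(0.118) = 0.3638
Sum ≈ 2.6910 → 2.691 bits.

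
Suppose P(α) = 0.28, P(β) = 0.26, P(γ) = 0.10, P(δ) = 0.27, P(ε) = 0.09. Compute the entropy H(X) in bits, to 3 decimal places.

H = −Σ pᵢ log₂ pᵢ.
−0.28·log₂(0.28) = 0.5142
−0.26·log₂(0.26) = 0.5053
−0.10·log₂(0.10) = 0.3322
−0.27·log₂(0.27) = 0.5100
−0.09·log₂(0.09) = 0.3127
Sum ≈ 2.1744 → 2.174 bits.

2.174 bits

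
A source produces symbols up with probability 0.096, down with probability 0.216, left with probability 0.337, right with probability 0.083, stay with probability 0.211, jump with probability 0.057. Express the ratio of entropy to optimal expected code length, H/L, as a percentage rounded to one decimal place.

Entropy H = −Σ p log₂ p ≈ 2.3382 bits.
Huffman merges: 57/1000+83/1000→7/50; 12/125+7/50→59/250; 211/1000+27/125→427/1000; 59/250+337/1000→573/1000; 427/1000+573/1000→1. L = 297/125 ≈ 2.3760.
Efficiency = H/L = 2.3382/2.3760 = 98.4%.

98.4%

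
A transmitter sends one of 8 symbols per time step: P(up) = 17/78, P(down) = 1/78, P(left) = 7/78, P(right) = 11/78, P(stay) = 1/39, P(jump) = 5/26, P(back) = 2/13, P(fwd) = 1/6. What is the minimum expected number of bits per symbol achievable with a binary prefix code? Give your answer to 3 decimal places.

2.756 bits/symbol

Repeatedly combine the two least-probable nodes; the expected code length is the sum of the merged weights.
merge 1/78 + 1/39 → 1/26
merge 1/26 + 7/78 → 5/39
merge 5/39 + 11/78 → 7/26
merge 2/13 + 1/6 → 25/78
merge 5/26 + 17/78 → 16/39
merge 7/26 + 25/78 → 23/39
merge 16/39 + 23/39 → 1
L = 1/26 + 5/39 + 7/26 + 25/78 + 16/39 + 23/39 + 1 = 215/78 ≈ 2.756 bits/symbol.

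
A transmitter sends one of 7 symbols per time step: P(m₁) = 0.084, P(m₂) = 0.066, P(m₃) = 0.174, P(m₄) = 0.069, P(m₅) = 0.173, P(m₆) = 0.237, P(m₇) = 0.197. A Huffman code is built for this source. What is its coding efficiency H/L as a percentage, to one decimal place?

98.3%

Entropy H = −Σ p log₂ p ≈ 2.6560 bits.
Huffman merges: 33/500+69/1000→27/200; 21/250+27/200→219/1000; 173/1000+87/500→347/1000; 197/1000+219/1000→52/125; 237/1000+347/1000→73/125; 52/125+73/125→1. L = 2701/1000 ≈ 2.7010.
Efficiency = H/L = 2.6560/2.7010 = 98.3%.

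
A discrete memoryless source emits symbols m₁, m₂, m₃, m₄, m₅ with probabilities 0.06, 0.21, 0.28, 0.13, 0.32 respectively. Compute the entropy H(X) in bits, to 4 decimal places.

H = −Σ pᵢ log₂ pᵢ.
−0.06·log₂(0.06) = 0.2435
−0.21·log₂(0.21) = 0.4728
−0.28·log₂(0.28) = 0.5142
−0.13·log₂(0.13) = 0.3826
−0.32·log₂(0.32) = 0.5260
Sum ≈ 2.1393 → 2.1393 bits.

2.1393 bits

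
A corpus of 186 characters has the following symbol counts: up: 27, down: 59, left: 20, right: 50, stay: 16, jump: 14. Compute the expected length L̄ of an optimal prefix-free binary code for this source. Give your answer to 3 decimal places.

2.414 bits/symbol

Probabilities are the counts divided by 186.
Repeatedly combine the two least-probable nodes; the expected code length is the sum of the merged weights.
merge 7/93 + 8/93 → 5/31
merge 10/93 + 9/62 → 47/186
merge 5/31 + 47/186 → 77/186
merge 25/93 + 59/186 → 109/186
merge 77/186 + 109/186 → 1
L = 5/31 + 47/186 + 77/186 + 109/186 + 1 = 449/186 ≈ 2.414 bits/symbol.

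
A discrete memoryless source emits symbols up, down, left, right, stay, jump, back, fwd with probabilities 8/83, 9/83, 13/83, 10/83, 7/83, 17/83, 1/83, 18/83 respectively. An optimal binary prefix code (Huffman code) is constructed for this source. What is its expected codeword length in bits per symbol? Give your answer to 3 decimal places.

2.867 bits/symbol

Repeatedly combine the two least-probable nodes; the expected code length is the sum of the merged weights.
merge 1/83 + 7/83 → 8/83
merge 8/83 + 8/83 → 16/83
merge 9/83 + 10/83 → 19/83
merge 13/83 + 16/83 → 29/83
merge 17/83 + 18/83 → 35/83
merge 19/83 + 29/83 → 48/83
merge 35/83 + 48/83 → 1
L = 8/83 + 16/83 + 19/83 + 29/83 + 35/83 + 48/83 + 1 = 238/83 ≈ 2.867 bits/symbol.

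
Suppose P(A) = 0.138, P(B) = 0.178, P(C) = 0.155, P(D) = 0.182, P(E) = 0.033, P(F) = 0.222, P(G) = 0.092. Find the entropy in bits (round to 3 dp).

2.663 bits

H = −Σ pᵢ log₂ pᵢ.
−0.138·log₂(0.138) = 0.3943
−0.178·log₂(0.178) = 0.4432
−0.155·log₂(0.155) = 0.4169
−0.182·log₂(0.182) = 0.4474
−0.033·log₂(0.033) = 0.1624
−0.222·log₂(0.222) = 0.4820
−0.092·log₂(0.092) = 0.3167
Sum ≈ 2.6629 → 2.663 bits.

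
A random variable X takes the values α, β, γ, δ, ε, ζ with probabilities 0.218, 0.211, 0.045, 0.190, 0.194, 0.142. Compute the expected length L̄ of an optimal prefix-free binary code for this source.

2.564 bits/symbol

Repeatedly combine the two least-probable nodes; the expected code length is the sum of the merged weights.
merge 9/200 + 71/500 → 187/1000
merge 187/1000 + 19/100 → 377/1000
merge 97/500 + 211/1000 → 81/200
merge 109/500 + 377/1000 → 119/200
merge 81/200 + 119/200 → 1
L = 187/1000 + 377/1000 + 81/200 + 119/200 + 1 = 641/250 = 2.564 bits/symbol.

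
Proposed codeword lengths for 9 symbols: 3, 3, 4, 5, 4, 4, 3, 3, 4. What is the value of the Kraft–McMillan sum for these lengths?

With common denominator 2^5 = 32: Σ 2^(−ℓᵢ) = 4/32 + 4/32 + 2/32 + 1/32 + 2/32 + 2/32 + 4/32 + 4/32 + 2/32 = 25/32 = 0.78125.

0.78125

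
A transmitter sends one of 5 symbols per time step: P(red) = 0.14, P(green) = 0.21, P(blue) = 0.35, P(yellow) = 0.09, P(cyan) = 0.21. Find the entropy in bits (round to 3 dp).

2.186 bits

H = −Σ pᵢ log₂ pᵢ.
−0.14·log₂(0.14) = 0.3971
−0.21·log₂(0.21) = 0.4728
−0.35·log₂(0.35) = 0.5301
−0.09·log₂(0.09) = 0.3127
−0.21·log₂(0.21) = 0.4728
Sum ≈ 2.1855 → 2.186 bits.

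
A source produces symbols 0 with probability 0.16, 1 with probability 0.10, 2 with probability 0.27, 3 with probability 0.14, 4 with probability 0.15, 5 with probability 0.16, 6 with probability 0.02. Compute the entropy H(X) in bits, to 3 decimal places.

2.609 bits

H = −Σ pᵢ log₂ pᵢ.
−0.16·log₂(0.16) = 0.4230
−0.10·log₂(0.10) = 0.3322
−0.27·log₂(0.27) = 0.5100
−0.14·log₂(0.14) = 0.3971
−0.15·log₂(0.15) = 0.4105
−0.16·log₂(0.16) = 0.4230
−0.02·log₂(0.02) = 0.1129
Sum ≈ 2.6088 → 2.609 bits.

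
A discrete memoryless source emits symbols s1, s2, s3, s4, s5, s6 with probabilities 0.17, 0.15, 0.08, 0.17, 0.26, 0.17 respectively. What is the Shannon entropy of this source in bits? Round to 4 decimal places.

H = −Σ pᵢ log₂ pᵢ.
−0.17·log₂(0.17) = 0.4346
−0.15·log₂(0.15) = 0.4105
−0.08·log₂(0.08) = 0.2915
−0.17·log₂(0.17) = 0.4346
−0.26·log₂(0.26) = 0.5053
−0.17·log₂(0.17) = 0.4346
Sum ≈ 2.5111 → 2.5111 bits.

2.5111 bits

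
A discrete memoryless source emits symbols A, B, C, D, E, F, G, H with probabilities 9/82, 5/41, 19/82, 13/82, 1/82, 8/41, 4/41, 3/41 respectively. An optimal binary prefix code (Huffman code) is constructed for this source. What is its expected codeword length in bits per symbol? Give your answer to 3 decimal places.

Repeatedly combine the two least-probable nodes; the expected code length is the sum of the merged weights.
merge 1/82 + 3/41 → 7/82
merge 7/82 + 4/41 → 15/82
merge 9/82 + 5/41 → 19/82
merge 13/82 + 15/82 → 14/41
merge 8/41 + 19/82 → 35/82
merge 19/82 + 14/41 → 47/82
merge 35/82 + 47/82 → 1
L = 7/82 + 15/82 + 19/82 + 14/41 + 35/82 + 47/82 + 1 = 233/82 ≈ 2.841 bits/symbol.

2.841 bits/symbol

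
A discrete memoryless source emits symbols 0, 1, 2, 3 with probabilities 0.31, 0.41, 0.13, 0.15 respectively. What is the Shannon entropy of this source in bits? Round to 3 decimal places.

1.844 bits

H = −Σ pᵢ log₂ pᵢ.
−0.31·log₂(0.31) = 0.5238
−0.41·log₂(0.41) = 0.5274
−0.13·log₂(0.13) = 0.3826
−0.15·log₂(0.15) = 0.4105
Sum ≈ 1.8444 → 1.844 bits.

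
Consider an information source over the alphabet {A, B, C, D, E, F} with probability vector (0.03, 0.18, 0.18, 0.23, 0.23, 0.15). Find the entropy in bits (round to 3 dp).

2.428 bits

H = −Σ pᵢ log₂ pᵢ.
−0.03·log₂(0.03) = 0.1518
−0.18·log₂(0.18) = 0.4453
−0.18·log₂(0.18) = 0.4453
−0.23·log₂(0.23) = 0.4877
−0.23·log₂(0.23) = 0.4877
−0.15·log₂(0.15) = 0.4105
Sum ≈ 2.4283 → 2.428 bits.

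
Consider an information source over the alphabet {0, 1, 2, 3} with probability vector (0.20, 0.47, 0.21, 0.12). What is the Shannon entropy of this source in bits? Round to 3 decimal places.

1.816 bits

H = −Σ pᵢ log₂ pᵢ.
−0.20·log₂(0.20) = 0.4644
−0.47·log₂(0.47) = 0.5120
−0.21·log₂(0.21) = 0.4728
−0.12·log₂(0.12) = 0.3671
Sum ≈ 1.8162 → 1.816 bits.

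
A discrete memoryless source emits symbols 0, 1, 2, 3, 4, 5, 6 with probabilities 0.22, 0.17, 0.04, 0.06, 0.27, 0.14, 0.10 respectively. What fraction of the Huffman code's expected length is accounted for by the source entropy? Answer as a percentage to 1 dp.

Entropy H = −Σ p log₂ p ≈ 2.5838 bits.
Huffman merges: 1/25+3/50→1/10; 1/10+1/10→1/5; 7/50+17/100→31/100; 1/5+11/50→21/50; 27/100+31/100→29/50; 21/50+29/50→1. L = 261/100 ≈ 2.6100.
Efficiency = H/L = 2.5838/2.6100 = 99.0%.

99.0%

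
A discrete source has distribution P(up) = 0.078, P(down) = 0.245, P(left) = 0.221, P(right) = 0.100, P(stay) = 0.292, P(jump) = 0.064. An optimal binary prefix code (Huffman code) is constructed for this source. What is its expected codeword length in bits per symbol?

2.384 bits/symbol

Repeatedly combine the two least-probable nodes; the expected code length is the sum of the merged weights.
merge 8/125 + 39/500 → 71/500
merge 1/10 + 71/500 → 121/500
merge 221/1000 + 121/500 → 463/1000
merge 49/200 + 73/250 → 537/1000
merge 463/1000 + 537/1000 → 1
L = 71/500 + 121/500 + 463/1000 + 537/1000 + 1 = 298/125 = 2.384 bits/symbol.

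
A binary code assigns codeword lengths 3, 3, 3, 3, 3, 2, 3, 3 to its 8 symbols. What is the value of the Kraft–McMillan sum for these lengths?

1.125

With common denominator 2^3 = 8: Σ 2^(−ℓᵢ) = 1/8 + 1/8 + 1/8 + 1/8 + 1/8 + 2/8 + 1/8 + 1/8 = 9/8 = 1.125.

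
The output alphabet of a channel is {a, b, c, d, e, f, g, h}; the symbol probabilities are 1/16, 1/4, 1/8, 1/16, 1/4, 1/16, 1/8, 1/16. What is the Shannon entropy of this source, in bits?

Each probability is a power of 1/2, so log₂(1/p) is an integer.
H = Σ p·log₂(1/p) = 1/16·4 + 1/4·2 + 1/8·3 + 1/16·4 + 1/4·2 + 1/16·4 + 1/8·3 + 1/16·4 = 2.75 bits.

2.75 bits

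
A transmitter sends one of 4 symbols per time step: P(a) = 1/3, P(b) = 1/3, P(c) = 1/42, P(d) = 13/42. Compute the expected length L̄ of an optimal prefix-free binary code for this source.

Repeatedly combine the two least-probable nodes; the expected code length is the sum of the merged weights.
merge 1/42 + 13/42 → 1/3
merge 1/3 + 1/3 → 2/3
merge 1/3 + 2/3 → 1
L = 1/3 + 2/3 + 1 = 2 bits/symbol.

2 bits/symbol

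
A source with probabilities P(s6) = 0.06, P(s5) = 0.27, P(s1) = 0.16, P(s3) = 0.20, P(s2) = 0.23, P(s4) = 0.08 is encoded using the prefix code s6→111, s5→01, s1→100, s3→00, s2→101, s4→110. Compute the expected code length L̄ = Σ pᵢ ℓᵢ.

2.53 bits/symbol

L̄ = Σ pᵢ·ℓᵢ = 0.06·3 + 0.27·2 + 0.16·3 + 0.20·2 + 0.23·3 + 0.08·3 = 2.53 bits/symbol.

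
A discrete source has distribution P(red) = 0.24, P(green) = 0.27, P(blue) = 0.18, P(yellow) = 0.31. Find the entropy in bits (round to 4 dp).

H = −Σ pᵢ log₂ pᵢ.
−0.24·log₂(0.24) = 0.4941
−0.27·log₂(0.27) = 0.5100
−0.18·log₂(0.18) = 0.4453
−0.31·log₂(0.31) = 0.5238
Sum ≈ 1.9733 → 1.9733 bits.

1.9733 bits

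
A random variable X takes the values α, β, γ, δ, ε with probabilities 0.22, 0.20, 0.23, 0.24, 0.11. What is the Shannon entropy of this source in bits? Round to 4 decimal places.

H = −Σ pᵢ log₂ pᵢ.
−0.22·log₂(0.22) = 0.4806
−0.20·log₂(0.20) = 0.4644
−0.23·log₂(0.23) = 0.4877
−0.24·log₂(0.24) = 0.4941
−0.11·log₂(0.11) = 0.3503
Sum ≈ 2.2770 → 2.2770 bits.

2.2770 bits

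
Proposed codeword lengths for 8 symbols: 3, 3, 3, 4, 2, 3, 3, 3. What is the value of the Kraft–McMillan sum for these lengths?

1.0625

With common denominator 2^4 = 16: Σ 2^(−ℓᵢ) = 2/16 + 2/16 + 2/16 + 1/16 + 4/16 + 2/16 + 2/16 + 2/16 = 17/16 = 1.0625.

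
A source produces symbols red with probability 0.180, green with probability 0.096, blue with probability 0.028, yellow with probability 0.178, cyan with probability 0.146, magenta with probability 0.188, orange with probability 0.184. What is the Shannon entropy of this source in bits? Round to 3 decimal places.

H = −Σ pᵢ log₂ pᵢ.
−0.180·log₂(0.180) = 0.4453
−0.096·log₂(0.096) = 0.3246
−0.028·log₂(0.028) = 0.1444
−0.178·log₂(0.178) = 0.4432
−0.146·log₂(0.146) = 0.4053
−0.188·log₂(0.188) = 0.4533
−0.184·log₂(0.184) = 0.4494
Sum ≈ 2.6655 → 2.665 bits.

2.665 bits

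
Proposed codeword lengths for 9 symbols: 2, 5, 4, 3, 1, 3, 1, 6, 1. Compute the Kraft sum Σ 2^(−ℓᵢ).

2.109375

With common denominator 2^6 = 64: Σ 2^(−ℓᵢ) = 16/64 + 2/64 + 4/64 + 8/64 + 32/64 + 8/64 + 32/64 + 1/64 + 32/64 = 135/64 = 2.109375.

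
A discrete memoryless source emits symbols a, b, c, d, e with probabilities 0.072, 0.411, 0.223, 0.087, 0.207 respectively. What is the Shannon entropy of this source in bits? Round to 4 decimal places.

2.0602 bits

H = −Σ pᵢ log₂ pᵢ.
−0.072·log₂(0.072) = 0.2733
−0.411·log₂(0.411) = 0.5272
−0.223·log₂(0.223) = 0.4828
−0.087·log₂(0.087) = 0.3065
−0.207·log₂(0.207) = 0.4704
Sum ≈ 2.0602 → 2.0602 bits.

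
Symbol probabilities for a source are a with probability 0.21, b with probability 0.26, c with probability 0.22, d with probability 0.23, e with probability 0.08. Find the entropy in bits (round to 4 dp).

H = −Σ pᵢ log₂ pᵢ.
−0.21·log₂(0.21) = 0.4728
−0.26·log₂(0.26) = 0.5053
−0.22·log₂(0.22) = 0.4806
−0.23·log₂(0.23) = 0.4877
−0.08·log₂(0.08) = 0.2915
Sum ≈ 2.2379 → 2.2379 bits.

2.2379 bits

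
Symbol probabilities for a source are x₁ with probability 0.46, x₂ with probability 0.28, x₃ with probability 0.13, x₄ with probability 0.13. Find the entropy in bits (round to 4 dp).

1.7948 bits

H = −Σ pᵢ log₂ pᵢ.
−0.46·log₂(0.46) = 0.5153
−0.28·log₂(0.28) = 0.5142
−0.13·log₂(0.13) = 0.3826
−0.13·log₂(0.13) = 0.3826
Sum ≈ 1.7948 → 1.7948 bits.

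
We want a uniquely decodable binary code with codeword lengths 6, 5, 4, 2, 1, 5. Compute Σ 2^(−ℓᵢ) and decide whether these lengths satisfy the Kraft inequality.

0.890625; yes

With common denominator 2^6 = 64: Σ 2^(−ℓᵢ) = 1/64 + 2/64 + 4/64 + 16/64 + 32/64 + 2/64 = 57/64 = 0.890625.
Kraft's inequality requires Σ ≤ 1; here Σ = 0.890625 ≤ 1, so such a prefix code exists.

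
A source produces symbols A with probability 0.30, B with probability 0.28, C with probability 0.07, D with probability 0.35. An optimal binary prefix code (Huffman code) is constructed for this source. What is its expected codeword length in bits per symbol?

Repeatedly combine the two least-probable nodes; the expected code length is the sum of the merged weights.
merge 7/100 + 7/25 → 7/20
merge 3/10 + 7/20 → 13/20
merge 7/20 + 13/20 → 1
L = 7/20 + 13/20 + 1 = 2 bits/symbol.

2 bits/symbol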